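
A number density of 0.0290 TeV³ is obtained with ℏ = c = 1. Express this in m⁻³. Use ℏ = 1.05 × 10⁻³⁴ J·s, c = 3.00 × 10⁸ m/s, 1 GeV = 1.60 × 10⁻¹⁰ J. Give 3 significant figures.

Number density is [L]⁻³ = [E]³/(ℏc)³.
1 GeV³ → 1/(ℏc)³ × (1 GeV in J)³ = 1.31 × 10⁴⁷ m⁻³.
Convert the energy scale: 0.0290 TeV³ = 2.90 × 10⁷ GeV³.
Result: 2.90 × 10⁷ × 1.31 × 10⁴⁷ = 3.80 × 10⁵⁴ m⁻³.

3.80 × 10⁵⁴ m⁻³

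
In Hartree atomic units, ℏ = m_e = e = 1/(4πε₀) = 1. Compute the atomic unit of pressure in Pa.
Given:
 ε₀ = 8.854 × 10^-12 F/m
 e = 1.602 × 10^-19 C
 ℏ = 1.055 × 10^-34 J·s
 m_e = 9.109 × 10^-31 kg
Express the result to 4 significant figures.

The unique combination of the constants set to 1 with dimensions of pressure is P_au = E_h/a₀³ = m_e⁴e¹⁰/((4πε₀)⁵ℏ⁸).
E_h = 4.354 × 10^-18 J
a₀ = 5.297 × 10^-11 m
E_h/a₀³ = 2.929 × 10^13 Pa

2.929 × 10^13 Pa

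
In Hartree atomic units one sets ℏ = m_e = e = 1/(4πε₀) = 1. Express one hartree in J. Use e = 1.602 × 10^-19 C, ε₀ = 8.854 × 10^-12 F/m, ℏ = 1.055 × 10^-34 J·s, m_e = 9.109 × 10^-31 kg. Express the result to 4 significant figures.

E_h = m_e e⁴/(4πε₀ℏ)²
  = 6.000 × 10^-106 / 1.378 × 10^-88
  = 4.354 × 10^-18 J

4.354 × 10^-18 J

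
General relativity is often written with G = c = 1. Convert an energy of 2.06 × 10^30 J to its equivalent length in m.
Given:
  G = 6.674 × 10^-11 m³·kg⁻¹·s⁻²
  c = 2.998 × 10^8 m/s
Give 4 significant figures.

1.702 × 10^-14 m

Energy → length via G/c⁴.
2.06 × 10^30 J × (G/c⁴) = 1.702 × 10^-14 m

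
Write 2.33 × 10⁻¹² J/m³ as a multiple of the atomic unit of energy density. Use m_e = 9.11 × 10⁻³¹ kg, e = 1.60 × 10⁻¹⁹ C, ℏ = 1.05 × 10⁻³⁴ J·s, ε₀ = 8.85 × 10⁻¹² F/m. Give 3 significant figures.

atomic unit of energy density: u_au = E_h/a₀³ = m_e⁴e¹⁰/((4πε₀)⁵ℏ⁸) = 3.01 × 10¹³ J/m³.
2.33 × 10⁻¹² / 3.01 × 10¹³ = 7.73 × 10⁻²⁶

7.73 × 10⁻²⁶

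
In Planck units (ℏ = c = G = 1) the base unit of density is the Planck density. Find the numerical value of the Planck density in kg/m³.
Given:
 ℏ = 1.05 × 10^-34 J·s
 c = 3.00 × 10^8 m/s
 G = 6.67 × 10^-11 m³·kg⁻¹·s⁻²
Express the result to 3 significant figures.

ρ_P = c⁵/(ℏG²)
  = 2.43 × 10^42 / 4.67 × 10^-55
  = 5.20 × 10^96 kg/m³

5.20 × 10^96 kg/m³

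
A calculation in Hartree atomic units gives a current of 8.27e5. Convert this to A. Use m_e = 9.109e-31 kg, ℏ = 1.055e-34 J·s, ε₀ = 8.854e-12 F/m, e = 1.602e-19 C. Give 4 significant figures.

5.468e3 A

One atomic unit of electric current: I_au = e E_h/ℏ = m_e e⁵/((4πε₀)²ℏ³) = 6.612e-3 A.
8.27e5 × 6.612e-3 A = 5.468e3 A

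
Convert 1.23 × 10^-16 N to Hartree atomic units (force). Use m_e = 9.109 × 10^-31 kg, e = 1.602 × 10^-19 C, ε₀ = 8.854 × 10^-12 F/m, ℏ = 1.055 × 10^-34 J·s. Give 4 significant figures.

atomic unit of force: F_au = E_h/a₀ = m_e²e⁶/((4πε₀)³ℏ⁴) = 8.220 × 10^-8 N.
1.23 × 10^-16 / 8.220 × 10^-8 = 1.496 × 10^-9

1.496 × 10^-9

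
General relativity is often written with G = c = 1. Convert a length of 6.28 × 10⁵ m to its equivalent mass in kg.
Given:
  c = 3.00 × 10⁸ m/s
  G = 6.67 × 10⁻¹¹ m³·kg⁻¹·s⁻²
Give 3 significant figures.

8.47 × 10³² kg

Length → mass via c²/G.
6.28 × 10⁵ m × (c²/G) = 8.47 × 10³² kg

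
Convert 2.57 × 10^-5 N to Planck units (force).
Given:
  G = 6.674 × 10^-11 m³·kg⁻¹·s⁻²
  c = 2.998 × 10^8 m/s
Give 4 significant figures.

Planck force: F_P = c⁴/G = 1.210 × 10^44 N.
2.57 × 10^-5 / 1.210 × 10^44 = 2.123 × 10^-49

2.123 × 10^-49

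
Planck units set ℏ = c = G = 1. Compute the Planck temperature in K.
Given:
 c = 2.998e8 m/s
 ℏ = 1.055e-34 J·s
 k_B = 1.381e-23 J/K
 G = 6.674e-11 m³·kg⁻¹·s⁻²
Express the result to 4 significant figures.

1.417e32 K

From ℏ = c = G = 1 the temperature scale is T_P = √(ℏc⁵/G) / k_B.
  = √(3.828e18) × 7.241e22
  = 1.417e32 K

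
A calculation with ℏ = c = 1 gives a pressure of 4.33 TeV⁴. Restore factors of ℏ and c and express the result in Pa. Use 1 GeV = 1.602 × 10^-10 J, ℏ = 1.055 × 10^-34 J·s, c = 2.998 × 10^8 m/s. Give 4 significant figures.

Pressure is [E]/[L]³ = [E]⁴/(ℏc)³.
1 GeV⁴ → 1/(ℏc)³ × (1 GeV in J)⁴ = 2.082 × 10^37 Pa.
Convert the energy scale: 4.33 TeV⁴ = 4.33 × 10^12 GeV⁴.
Result: 4.33 × 10^12 × 2.082 × 10^37 = 9.013 × 10^49 Pa.

9.013 × 10^49 Pa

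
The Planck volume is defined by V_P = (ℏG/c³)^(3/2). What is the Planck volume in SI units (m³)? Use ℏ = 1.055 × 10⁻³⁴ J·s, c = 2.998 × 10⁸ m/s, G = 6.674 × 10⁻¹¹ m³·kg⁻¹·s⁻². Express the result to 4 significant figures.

V_P = (ℏG/c³)^(3/2)
  = √(1.784 × 10⁻²⁰⁹)
  = 4.224 × 10⁻¹⁰⁵ m³

4.224 × 10⁻¹⁰⁵ m³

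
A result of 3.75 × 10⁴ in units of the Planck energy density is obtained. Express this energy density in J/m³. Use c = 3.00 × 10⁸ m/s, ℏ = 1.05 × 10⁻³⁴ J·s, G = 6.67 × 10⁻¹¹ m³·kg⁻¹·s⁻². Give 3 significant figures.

One Planck energy density: u_P = c⁷/(ℏG²) = 4.68 × 10¹¹³ J/m³.
3.75 × 10⁴ × 4.68 × 10¹¹³ J/m³ = 1.76 × 10¹¹⁸ J/m³

1.76 × 10¹¹⁸ J/m³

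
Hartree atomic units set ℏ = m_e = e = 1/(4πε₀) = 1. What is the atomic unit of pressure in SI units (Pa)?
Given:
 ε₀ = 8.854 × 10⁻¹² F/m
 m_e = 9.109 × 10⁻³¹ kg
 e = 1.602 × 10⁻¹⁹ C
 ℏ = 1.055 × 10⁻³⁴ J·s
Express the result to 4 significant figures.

2.929 × 10¹³ Pa

Dimensional analysis gives P_au = E_h/a₀³ = m_e⁴e¹⁰/((4πε₀)⁵ℏ⁸).
E_h = 4.354 × 10⁻¹⁸ J
a₀ = 5.297 × 10⁻¹¹ m
E_h/a₀³ = 2.929 × 10¹³ Pa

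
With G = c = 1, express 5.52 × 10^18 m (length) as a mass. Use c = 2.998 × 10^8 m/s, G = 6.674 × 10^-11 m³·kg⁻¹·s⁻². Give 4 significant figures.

Length → mass via c²/G.
5.52 × 10^18 m × (c²/G) = 7.434 × 10^45 kg

7.434 × 10^45 kg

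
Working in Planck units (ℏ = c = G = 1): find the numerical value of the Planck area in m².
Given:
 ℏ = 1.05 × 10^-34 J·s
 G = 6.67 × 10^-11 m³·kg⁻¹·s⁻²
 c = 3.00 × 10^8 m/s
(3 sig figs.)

The unique combination of the constants set to 1 with dimensions of area is A_P = ℏG/c³.
  = 7.00 × 10^-45 / 2.70 × 10^25
  = 2.59 × 10^-70 m²

2.59 × 10^-70 m²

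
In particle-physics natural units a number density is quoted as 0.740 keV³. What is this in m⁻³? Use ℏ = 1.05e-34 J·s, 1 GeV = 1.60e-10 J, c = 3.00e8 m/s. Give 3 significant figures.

Number density is [L]⁻³ = [E]³/(ℏc)³.
1 GeV³ → 1/(ℏc)³ × (1 GeV in J)³ = 1.31e47 m⁻³.
Convert the energy scale: 0.740 keV³ = 7.40e-19 GeV³.
Result: 7.40e-19 × 1.31e47 = 9.70e28 m⁻³.

9.70e28 m⁻³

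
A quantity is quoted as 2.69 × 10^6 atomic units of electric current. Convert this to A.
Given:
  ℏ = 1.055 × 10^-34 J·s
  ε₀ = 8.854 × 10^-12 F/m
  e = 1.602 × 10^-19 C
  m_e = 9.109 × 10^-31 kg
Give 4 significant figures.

One atomic unit of electric current: I_au = e E_h/ℏ = m_e e⁵/((4πε₀)²ℏ³) = 6.612 × 10^-3 A.
2.69 × 10^6 × 6.612 × 10^-3 A = 1.779 × 10^4 A

1.779 × 10^4 A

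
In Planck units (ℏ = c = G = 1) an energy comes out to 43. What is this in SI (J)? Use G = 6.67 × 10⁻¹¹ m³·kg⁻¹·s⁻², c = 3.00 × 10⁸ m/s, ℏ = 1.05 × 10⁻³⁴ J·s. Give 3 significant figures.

8.41 × 10¹⁰ J

One Planck energy: E_P = √(ℏc⁵/G) = 1.96 × 10⁹ J.
43 × 1.96 × 10⁹ J = 8.41 × 10¹⁰ J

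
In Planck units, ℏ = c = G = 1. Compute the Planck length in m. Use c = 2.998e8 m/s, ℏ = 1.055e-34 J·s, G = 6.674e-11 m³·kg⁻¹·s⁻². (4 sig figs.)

The unique combination of the constants set to 1 with dimensions of length is ℓ_P = √(ℏG/c³).
  = √(2.613e-70)
  = 1.616e-35 m

1.616e-35 m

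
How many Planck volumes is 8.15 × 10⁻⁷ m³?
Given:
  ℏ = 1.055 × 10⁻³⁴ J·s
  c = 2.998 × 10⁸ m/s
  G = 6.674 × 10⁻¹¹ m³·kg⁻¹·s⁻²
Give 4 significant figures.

Planck volume: V_P = (ℏG/c³)^(3/2) = 4.224 × 10⁻¹⁰⁵ m³.
8.15 × 10⁻⁷ / 4.224 × 10⁻¹⁰⁵ = 1.929 × 10⁹⁸

1.929 × 10⁹⁸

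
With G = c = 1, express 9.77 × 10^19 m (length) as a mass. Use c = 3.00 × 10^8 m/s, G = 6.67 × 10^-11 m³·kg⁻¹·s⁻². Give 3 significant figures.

1.32 × 10^47 kg

Length → mass via c²/G.
9.77 × 10^19 m × (c²/G) = 1.32 × 10^47 kg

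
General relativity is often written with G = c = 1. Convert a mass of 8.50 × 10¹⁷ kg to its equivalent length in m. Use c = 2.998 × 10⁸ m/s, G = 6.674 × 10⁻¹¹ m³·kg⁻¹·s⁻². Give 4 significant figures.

6.312 × 10⁻¹⁰ m

In G = c = 1 units mass has dimensions of length; the conversion factor is G/c².
8.50 × 10¹⁷ kg × (G/c²) = 6.312 × 10⁻¹⁰ m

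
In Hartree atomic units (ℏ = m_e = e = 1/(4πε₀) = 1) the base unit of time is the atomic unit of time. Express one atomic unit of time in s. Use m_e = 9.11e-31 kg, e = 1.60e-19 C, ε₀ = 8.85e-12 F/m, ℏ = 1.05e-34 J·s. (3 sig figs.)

τ_au = (4πε₀)²ℏ³/(m_e e⁴)
E_h = 4.38e-18 J
ℏ/E_h = 2.40e-17 s

2.40e-17 s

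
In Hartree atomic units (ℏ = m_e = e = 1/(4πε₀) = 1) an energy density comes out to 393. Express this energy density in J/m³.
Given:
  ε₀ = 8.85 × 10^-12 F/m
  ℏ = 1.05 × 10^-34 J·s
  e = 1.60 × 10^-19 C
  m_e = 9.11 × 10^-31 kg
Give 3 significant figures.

One atomic unit of energy density: u_au = E_h/a₀³ = m_e⁴e¹⁰/((4πε₀)⁵ℏ⁸) = 3.01 × 10^13 J/m³.
393 × 3.01 × 10^13 J/m³ = 1.18 × 10^16 J/m³

1.18 × 10^16 J/m³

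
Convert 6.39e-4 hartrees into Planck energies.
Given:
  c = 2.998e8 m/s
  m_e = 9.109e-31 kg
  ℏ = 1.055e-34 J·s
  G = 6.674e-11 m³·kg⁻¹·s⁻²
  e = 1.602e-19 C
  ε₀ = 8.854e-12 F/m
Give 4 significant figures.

1.422e-30

hartree: E_h = m_e e⁴/(4πε₀ℏ)² = 4.354e-18 J
Planck energy: E_P = √(ℏc⁵/G) = 1.957e9 J
6.39e-4 × 4.354e-18 / 1.957e9 = 1.422e-30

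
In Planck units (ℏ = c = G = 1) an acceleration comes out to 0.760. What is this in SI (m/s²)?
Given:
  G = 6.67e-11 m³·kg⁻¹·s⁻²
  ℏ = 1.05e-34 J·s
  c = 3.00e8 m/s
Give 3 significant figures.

One Planck acceleration: a_P = √(c⁷/(ℏG)) = 5.59e51 m/s².
0.760 × 5.59e51 m/s² = 4.25e51 m/s²

4.25e51 m/s²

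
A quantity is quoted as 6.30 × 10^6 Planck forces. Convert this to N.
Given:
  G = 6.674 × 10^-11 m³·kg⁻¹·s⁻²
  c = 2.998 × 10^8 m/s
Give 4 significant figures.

7.626 × 10^50 N

One Planck force: F_P = c⁴/G = 1.210 × 10^44 N.
6.30 × 10^6 × 1.210 × 10^44 N = 7.626 × 10^50 N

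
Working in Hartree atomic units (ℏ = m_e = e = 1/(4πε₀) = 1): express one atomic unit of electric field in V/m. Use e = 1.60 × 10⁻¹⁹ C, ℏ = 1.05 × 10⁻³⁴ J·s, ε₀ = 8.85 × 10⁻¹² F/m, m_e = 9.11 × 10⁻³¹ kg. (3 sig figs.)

The unique combination of the constants set to 1 with dimensions of electric field is E_au = E_h/(e a₀) = m_e²e⁵/((4πε₀)³ℏ⁴).
E_h = 4.38 × 10⁻¹⁸ J
a₀ = 5.26 × 10⁻¹¹ m
E_h/(e·a₀) = 5.20 × 10¹¹ V/m

5.20 × 10¹¹ V/m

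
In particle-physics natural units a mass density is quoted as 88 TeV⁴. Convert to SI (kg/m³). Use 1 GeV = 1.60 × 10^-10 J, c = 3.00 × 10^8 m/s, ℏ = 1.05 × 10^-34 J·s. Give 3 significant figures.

Mass density is [E]/(c²[L]³) = [E]⁴/(ℏ³c⁵).
1 GeV⁴ → 1/(ℏ³c⁵) × (1 GeV in J)⁴ = 2.33 × 10^20 kg/m³.
Convert the energy scale: 88 TeV⁴ = 8.80 × 10^13 GeV⁴.
Result: 8.80 × 10^13 × 2.33 × 10^20 = 2.05 × 10^34 kg/m³.

2.05 × 10^34 kg/m³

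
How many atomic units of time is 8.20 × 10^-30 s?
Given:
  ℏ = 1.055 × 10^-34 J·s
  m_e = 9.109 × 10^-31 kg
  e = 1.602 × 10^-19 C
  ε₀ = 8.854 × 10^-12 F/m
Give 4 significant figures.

atomic unit of time: τ_au = (4πε₀)²ℏ³/(m_e e⁴) = 2.423 × 10^-17 s.
8.20 × 10^-30 / 2.423 × 10^-17 = 3.384 × 10^-13

3.384 × 10^-13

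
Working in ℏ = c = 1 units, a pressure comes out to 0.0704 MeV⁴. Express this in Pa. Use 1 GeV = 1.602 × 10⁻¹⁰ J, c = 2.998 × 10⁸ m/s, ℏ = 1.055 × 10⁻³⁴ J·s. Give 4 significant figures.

Pressure is [E]/[L]³ = [E]⁴/(ℏc)³.
1 GeV⁴ → 1/(ℏc)³ × (1 GeV in J)⁴ = 2.082 × 10³⁷ Pa.
Convert the energy scale: 0.0704 MeV⁴ = 7.04 × 10⁻¹⁴ GeV⁴.
Result: 7.04 × 10⁻¹⁴ × 2.082 × 10³⁷ = 1.465 × 10²⁴ Pa.

1.465 × 10²⁴ Pa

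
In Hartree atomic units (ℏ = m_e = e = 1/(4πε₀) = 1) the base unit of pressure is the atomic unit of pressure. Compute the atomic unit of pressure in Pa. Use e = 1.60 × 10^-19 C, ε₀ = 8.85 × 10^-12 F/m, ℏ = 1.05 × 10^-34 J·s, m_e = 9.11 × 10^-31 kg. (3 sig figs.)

3.01 × 10^13 Pa

P_au = E_h/a₀³ = m_e⁴e¹⁰/((4πε₀)⁵ℏ⁸)
E_h = 4.38 × 10^-18 J
a₀ = 5.26 × 10^-11 m
E_h/a₀³ = 3.01 × 10^13 Pa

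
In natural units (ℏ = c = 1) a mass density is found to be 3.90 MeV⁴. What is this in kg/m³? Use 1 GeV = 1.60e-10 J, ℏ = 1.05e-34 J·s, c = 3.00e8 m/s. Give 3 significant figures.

9.09e8 kg/m³

Mass density is [E]/(c²[L]³) = [E]⁴/(ℏ³c⁵).
1 GeV⁴ → 1/(ℏ³c⁵) × (1 GeV in J)⁴ = 2.33e20 kg/m³.
Convert the energy scale: 3.90 MeV⁴ = 3.90e-12 GeV⁴.
Result: 3.90e-12 × 2.33e20 = 9.09e8 kg/m³.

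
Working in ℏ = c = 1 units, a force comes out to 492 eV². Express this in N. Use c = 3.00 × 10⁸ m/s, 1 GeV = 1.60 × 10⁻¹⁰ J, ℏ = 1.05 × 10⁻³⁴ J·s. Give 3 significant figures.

Force is [E]/[L] = [E]²/(ℏc); restore (ℏc)⁻¹.
1 GeV² → 1/(ℏc) × (1 GeV in J)² = 8.13 × 10⁵ N.
Convert the energy scale: 492 eV² = 4.92 × 10⁻¹⁶ GeV².
Result: 4.92 × 10⁻¹⁶ × 8.13 × 10⁵ = 4.00 × 10⁻¹⁰ N.

4.00 × 10⁻¹⁰ N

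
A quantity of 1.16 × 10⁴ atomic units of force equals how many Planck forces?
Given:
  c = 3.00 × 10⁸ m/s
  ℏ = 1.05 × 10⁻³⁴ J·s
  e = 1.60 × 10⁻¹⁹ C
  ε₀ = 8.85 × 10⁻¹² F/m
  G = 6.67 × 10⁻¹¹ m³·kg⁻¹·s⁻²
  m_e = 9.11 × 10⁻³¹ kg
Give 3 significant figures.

atomic unit of force: F_au = E_h/a₀ = m_e²e⁶/((4πε₀)³ℏ⁴) = 8.33 × 10⁻⁸ N
Planck force: F_P = c⁴/G = 1.21 × 10⁴⁴ N
1.16 × 10⁴ × 8.33 × 10⁻⁸ / 1.21 × 10⁴⁴ = 7.95 × 10⁻⁴⁸

7.95 × 10⁻⁴⁸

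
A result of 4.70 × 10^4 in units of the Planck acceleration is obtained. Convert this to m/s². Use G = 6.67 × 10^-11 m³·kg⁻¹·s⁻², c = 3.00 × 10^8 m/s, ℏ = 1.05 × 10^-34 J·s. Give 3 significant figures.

2.63 × 10^56 m/s²

One Planck acceleration: a_P = √(c⁷/(ℏG)) = 5.59 × 10^51 m/s².
4.70 × 10^4 × 5.59 × 10^51 m/s² = 2.63 × 10^56 m/s²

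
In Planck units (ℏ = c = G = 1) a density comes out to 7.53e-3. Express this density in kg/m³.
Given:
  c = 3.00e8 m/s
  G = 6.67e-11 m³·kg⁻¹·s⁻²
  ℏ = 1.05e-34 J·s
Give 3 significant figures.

One Planck density: ρ_P = c⁵/(ℏG²) = 5.20e96 kg/m³.
7.53e-3 × 5.20e96 kg/m³ = 3.92e94 kg/m³

3.92e94 kg/m³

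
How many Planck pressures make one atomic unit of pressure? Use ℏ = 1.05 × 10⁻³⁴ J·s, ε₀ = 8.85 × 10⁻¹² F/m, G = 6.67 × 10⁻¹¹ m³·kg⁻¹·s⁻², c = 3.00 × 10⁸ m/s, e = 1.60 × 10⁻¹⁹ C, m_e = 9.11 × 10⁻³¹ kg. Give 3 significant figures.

6.44 × 10⁻¹⁰¹

atomic unit of pressure: P_au = E_h/a₀³ = m_e⁴e¹⁰/((4πε₀)⁵ℏ⁸) = 3.01 × 10¹³ Pa
Planck pressure: p_P = c⁷/(ℏG²) = 4.68 × 10¹¹³ Pa
ratio = 3.01 × 10¹³ / 4.68 × 10¹¹³ = 6.44 × 10⁻¹⁰¹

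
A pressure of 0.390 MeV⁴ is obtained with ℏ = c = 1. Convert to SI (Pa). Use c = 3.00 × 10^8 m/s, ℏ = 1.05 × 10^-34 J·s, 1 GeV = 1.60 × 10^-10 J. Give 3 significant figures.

8.18 × 10^24 Pa

Pressure is [E]/[L]³ = [E]⁴/(ℏc)³.
1 GeV⁴ → 1/(ℏc)³ × (1 GeV in J)⁴ = 2.10 × 10^37 Pa.
Convert the energy scale: 0.390 MeV⁴ = 3.90 × 10^-13 GeV⁴.
Result: 3.90 × 10^-13 × 2.10 × 10^37 = 8.18 × 10^24 Pa.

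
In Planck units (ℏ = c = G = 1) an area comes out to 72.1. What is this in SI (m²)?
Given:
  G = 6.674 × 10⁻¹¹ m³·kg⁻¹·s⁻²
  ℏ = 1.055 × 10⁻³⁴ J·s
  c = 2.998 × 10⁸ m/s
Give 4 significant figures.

1.884 × 10⁻⁶⁸ m²

One Planck area: A_P = ℏG/c³ = 2.613 × 10⁻⁷⁰ m².
72.1 × 2.613 × 10⁻⁷⁰ m² = 1.884 × 10⁻⁶⁸ m²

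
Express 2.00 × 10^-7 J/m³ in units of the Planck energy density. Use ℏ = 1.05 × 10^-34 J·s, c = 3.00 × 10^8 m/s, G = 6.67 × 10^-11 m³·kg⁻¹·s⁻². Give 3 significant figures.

Planck energy density: u_P = c⁷/(ℏG²) = 4.68 × 10^113 J/m³.
2.00 × 10^-7 / 4.68 × 10^113 = 4.27 × 10^-121

4.27 × 10^-121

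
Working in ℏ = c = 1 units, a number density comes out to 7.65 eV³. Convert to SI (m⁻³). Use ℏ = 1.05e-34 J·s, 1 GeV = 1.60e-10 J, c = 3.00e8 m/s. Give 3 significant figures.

1.00e21 m⁻³

Number density is [L]⁻³ = [E]³/(ℏc)³.
1 GeV³ → 1/(ℏc)³ × (1 GeV in J)³ = 1.31e47 m⁻³.
Convert the energy scale: 7.65 eV³ = 7.65e-27 GeV³.
Result: 7.65e-27 × 1.31e47 = 1.00e21 m⁻³.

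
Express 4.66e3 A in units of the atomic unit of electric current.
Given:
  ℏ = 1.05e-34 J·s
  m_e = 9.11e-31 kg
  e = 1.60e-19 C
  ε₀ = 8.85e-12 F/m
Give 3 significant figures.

6.98e5

atomic unit of electric current: I_au = e E_h/ℏ = m_e e⁵/((4πε₀)²ℏ³) = 6.67e-3 A.
4.66e3 / 6.67e-3 = 6.98e5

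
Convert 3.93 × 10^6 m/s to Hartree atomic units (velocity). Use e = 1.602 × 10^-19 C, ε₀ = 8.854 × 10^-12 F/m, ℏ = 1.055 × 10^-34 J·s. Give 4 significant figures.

atomic unit of velocity: v_au = e²/(4πε₀ℏ) = 2.186 × 10^6 m/s.
3.93 × 10^6 / 2.186 × 10^6 = 1.798

1.798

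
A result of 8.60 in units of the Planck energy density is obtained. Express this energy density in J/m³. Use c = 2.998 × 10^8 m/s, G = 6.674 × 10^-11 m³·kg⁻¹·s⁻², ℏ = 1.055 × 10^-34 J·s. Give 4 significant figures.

3.984 × 10^114 J/m³

One Planck energy density: u_P = c⁷/(ℏG²) = 4.632 × 10^113 J/m³.
8.60 × 4.632 × 10^113 J/m³ = 3.984 × 10^114 J/m³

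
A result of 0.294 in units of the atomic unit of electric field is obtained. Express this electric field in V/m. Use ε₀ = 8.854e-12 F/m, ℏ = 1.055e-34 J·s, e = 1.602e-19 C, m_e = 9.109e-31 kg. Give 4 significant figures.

One atomic unit of electric field: E_au = E_h/(e a₀) = m_e²e⁵/((4πε₀)³ℏ⁴) = 5.131e11 V/m.
0.294 × 5.131e11 V/m = 1.508e11 V/m

1.508e11 V/m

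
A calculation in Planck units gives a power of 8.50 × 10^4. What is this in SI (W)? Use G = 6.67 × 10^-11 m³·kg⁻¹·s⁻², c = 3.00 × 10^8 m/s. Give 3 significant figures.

3.10 × 10^57 W

One Planck power: P_P = c⁵/G = 3.64 × 10^52 W.
8.50 × 10^4 × 3.64 × 10^52 W = 3.10 × 10^57 W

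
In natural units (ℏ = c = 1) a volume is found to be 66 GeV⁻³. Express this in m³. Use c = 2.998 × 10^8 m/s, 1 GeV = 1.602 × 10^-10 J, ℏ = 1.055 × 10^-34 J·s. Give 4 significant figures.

5.079 × 10^-46 m³

Volume is [L]³ = [E]⁻³·(ℏc)³.
1 GeV⁻³ → (ℏc)³ × (1 GeV in J)⁻³ = 7.696 × 10^-48 m³.
Result: 66 × 7.696 × 10^-48 = 5.079 × 10^-46 m³.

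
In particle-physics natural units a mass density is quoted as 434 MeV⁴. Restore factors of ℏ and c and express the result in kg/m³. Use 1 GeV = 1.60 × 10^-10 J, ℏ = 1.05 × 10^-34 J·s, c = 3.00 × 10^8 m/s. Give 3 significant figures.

1.01 × 10^11 kg/m³

Mass density is [E]/(c²[L]³) = [E]⁴/(ℏ³c⁵).
1 GeV⁴ → 1/(ℏ³c⁵) × (1 GeV in J)⁴ = 2.33 × 10^20 kg/m³.
Convert the energy scale: 434 MeV⁴ = 4.34 × 10^-10 GeV⁴.
Result: 4.34 × 10^-10 × 2.33 × 10^20 = 1.01 × 10^11 kg/m³.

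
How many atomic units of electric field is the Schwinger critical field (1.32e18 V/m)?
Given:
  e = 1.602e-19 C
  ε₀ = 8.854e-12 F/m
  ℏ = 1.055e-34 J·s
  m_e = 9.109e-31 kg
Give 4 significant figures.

2.573e6

atomic unit of electric field: E_au = E_h/(e a₀) = m_e²e⁵/((4πε₀)³ℏ⁴) = 5.131e11 V/m.
1.32e18 / 5.131e11 = 2.573e6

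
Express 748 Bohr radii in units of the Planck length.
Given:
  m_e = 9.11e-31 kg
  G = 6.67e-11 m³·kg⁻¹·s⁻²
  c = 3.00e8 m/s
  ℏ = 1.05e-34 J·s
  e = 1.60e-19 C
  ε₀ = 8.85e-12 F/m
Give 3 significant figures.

2.44e27

Bohr radius: a₀ = 4πε₀ℏ²/(m_e e²) = 5.26e-11 m
Planck length: ℓ_P = √(ℏG/c³) = 1.61e-35 m
748 × 5.26e-11 / 1.61e-35 = 2.44e27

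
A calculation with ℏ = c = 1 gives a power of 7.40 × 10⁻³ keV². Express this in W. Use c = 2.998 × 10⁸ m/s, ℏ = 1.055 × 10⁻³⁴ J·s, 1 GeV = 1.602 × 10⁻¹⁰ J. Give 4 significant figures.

1.800 W

Power is [E]/[T] = [E]²/ℏ.
1 GeV² → 1/ℏ × (1 GeV in J)² = 2.433 × 10¹⁴ W.
Convert the energy scale: 7.40 × 10⁻³ keV² = 7.40 × 10⁻¹⁵ GeV².
Result: 7.40 × 10⁻¹⁵ × 2.433 × 10¹⁴ = 1.800 W.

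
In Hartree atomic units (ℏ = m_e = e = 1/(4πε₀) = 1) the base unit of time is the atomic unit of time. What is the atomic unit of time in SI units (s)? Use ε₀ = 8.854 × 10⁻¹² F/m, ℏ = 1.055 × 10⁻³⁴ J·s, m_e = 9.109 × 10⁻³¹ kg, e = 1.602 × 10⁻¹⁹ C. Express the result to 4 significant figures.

2.423 × 10⁻¹⁷ s

τ_au = (4πε₀)²ℏ³/(m_e e⁴)
E_h = 4.354 × 10⁻¹⁸ J
ℏ/E_h = 2.423 × 10⁻¹⁷ s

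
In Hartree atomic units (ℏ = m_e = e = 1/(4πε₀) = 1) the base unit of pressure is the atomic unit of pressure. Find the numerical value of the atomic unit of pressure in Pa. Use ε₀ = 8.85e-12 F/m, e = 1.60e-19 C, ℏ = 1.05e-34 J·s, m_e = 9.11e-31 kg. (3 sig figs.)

3.01e13 Pa

P_au = E_h/a₀³ = m_e⁴e¹⁰/((4πε₀)⁵ℏ⁸)
E_h = 4.38e-18 J
a₀ = 5.26e-11 m
E_h/a₀³ = 3.01e13 Pa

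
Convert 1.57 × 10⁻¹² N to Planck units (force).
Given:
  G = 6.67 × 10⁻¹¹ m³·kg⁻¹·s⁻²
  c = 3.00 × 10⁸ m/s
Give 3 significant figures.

1.29 × 10⁻⁵⁶

Planck force: F_P = c⁴/G = 1.21 × 10⁴⁴ N.
1.57 × 10⁻¹² / 1.21 × 10⁴⁴ = 1.29 × 10⁻⁵⁶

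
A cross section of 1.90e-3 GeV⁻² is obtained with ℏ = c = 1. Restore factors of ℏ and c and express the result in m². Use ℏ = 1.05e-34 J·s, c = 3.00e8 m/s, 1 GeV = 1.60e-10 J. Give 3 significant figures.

7.36e-35 m²

Area is [L]² = [E]⁻²·(ℏc)²; restore (ℏc)².
1 GeV⁻² → (ℏc)² × (1 GeV in J)⁻² = 3.88e-32 m².
Result: 1.90e-3 × 3.88e-32 = 7.36e-35 m².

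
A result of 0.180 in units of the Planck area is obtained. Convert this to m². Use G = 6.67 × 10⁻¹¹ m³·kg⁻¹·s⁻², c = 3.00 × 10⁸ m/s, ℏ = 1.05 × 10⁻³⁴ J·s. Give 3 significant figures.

4.67 × 10⁻⁷¹ m²

One Planck area: A_P = ℏG/c³ = 2.59 × 10⁻⁷⁰ m².
0.180 × 2.59 × 10⁻⁷⁰ m² = 4.67 × 10⁻⁷¹ m²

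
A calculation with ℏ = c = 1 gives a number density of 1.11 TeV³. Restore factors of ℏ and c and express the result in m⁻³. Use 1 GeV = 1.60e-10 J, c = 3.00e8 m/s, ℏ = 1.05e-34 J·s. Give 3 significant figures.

1.45e56 m⁻³

Number density is [L]⁻³ = [E]³/(ℏc)³.
1 GeV³ → 1/(ℏc)³ × (1 GeV in J)³ = 1.31e47 m⁻³.
Convert the energy scale: 1.11 TeV³ = 1.11e9 GeV³.
Result: 1.11e9 × 1.31e47 = 1.45e56 m⁻³.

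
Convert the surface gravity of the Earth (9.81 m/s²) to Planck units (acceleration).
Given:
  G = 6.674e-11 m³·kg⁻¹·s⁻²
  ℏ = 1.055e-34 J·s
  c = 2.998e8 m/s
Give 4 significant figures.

1.764e-51

Planck acceleration: a_P = √(c⁷/(ℏG)) = 5.560e51 m/s².
9.81 / 5.560e51 = 1.764e-51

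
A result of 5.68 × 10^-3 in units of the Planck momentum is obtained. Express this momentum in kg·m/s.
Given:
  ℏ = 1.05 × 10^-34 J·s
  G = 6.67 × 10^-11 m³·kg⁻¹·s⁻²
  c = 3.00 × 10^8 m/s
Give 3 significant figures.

One Planck momentum: p_P = √(ℏc³/G) = 6.52 kg·m/s.
5.68 × 10^-3 × 6.52 kg·m/s = 0.0370 kg·m/s

0.0370 kg·m/s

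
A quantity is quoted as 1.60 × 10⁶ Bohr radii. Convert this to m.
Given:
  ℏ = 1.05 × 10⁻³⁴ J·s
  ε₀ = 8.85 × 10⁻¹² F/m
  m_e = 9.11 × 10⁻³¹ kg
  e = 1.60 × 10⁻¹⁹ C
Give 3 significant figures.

8.41 × 10⁻⁵ m

One Bohr radius: a₀ = 4πε₀ℏ²/(m_e e²) = 5.26 × 10⁻¹¹ m.
1.60 × 10⁶ × 5.26 × 10⁻¹¹ m = 8.41 × 10⁻⁵ m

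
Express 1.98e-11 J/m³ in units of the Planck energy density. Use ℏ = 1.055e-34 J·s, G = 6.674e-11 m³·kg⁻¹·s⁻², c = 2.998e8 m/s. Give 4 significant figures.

4.274e-125

Planck energy density: u_P = c⁷/(ℏG²) = 4.632e113 J/m³.
1.98e-11 / 4.632e113 = 4.274e-125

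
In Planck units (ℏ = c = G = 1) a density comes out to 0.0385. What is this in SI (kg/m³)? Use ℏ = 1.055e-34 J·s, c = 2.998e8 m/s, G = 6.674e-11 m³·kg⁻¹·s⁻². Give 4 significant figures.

1.984e95 kg/m³

One Planck density: ρ_P = c⁵/(ℏG²) = 5.154e96 kg/m³.
0.0385 × 5.154e96 kg/m³ = 1.984e95 kg/m³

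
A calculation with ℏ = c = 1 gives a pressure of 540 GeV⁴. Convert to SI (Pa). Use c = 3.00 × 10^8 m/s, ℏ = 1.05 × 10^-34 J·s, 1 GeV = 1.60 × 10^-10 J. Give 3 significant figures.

Pressure is [E]/[L]³ = [E]⁴/(ℏc)³.
1 GeV⁴ → 1/(ℏc)³ × (1 GeV in J)⁴ = 2.10 × 10^37 Pa.
Result: 540 × 2.10 × 10^37 = 1.13 × 10^40 Pa.

1.13 × 10^40 Pa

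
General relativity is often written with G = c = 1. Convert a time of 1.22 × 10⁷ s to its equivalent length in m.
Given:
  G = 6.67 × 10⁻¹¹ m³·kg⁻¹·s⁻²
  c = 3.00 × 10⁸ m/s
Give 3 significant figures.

3.66 × 10¹⁵ m

Time → length via c.
1.22 × 10⁷ s × (c) = 3.66 × 10¹⁵ m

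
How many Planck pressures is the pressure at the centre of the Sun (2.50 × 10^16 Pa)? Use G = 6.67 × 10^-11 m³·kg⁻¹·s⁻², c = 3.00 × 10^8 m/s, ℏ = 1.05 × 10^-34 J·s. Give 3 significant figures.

Planck pressure: p_P = c⁷/(ℏG²) = 4.68 × 10^113 Pa.
2.50 × 10^16 / 4.68 × 10^113 = 5.34 × 10^-98

5.34 × 10^-98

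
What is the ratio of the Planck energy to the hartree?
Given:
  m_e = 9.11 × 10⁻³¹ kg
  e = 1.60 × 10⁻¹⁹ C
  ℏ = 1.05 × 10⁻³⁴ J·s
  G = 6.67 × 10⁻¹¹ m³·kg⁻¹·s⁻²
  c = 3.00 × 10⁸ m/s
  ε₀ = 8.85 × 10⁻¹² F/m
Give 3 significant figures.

Planck energy: E_P = √(ℏc⁵/G) = 1.96 × 10⁹ J
hartree: E_h = m_e e⁴/(4πε₀ℏ)² = 4.38 × 10⁻¹⁸ J
ratio = 1.96 × 10⁹ / 4.38 × 10⁻¹⁸ = 4.47 × 10²⁶

4.47 × 10²⁶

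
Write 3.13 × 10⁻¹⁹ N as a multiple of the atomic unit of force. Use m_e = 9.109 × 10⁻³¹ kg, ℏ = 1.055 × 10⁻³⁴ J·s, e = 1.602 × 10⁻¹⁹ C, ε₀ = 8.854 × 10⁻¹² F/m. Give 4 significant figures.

atomic unit of force: F_au = E_h/a₀ = m_e²e⁶/((4πε₀)³ℏ⁴) = 8.220 × 10⁻⁸ N.
3.13 × 10⁻¹⁹ / 8.220 × 10⁻⁸ = 3.808 × 10⁻¹²

3.808 × 10⁻¹²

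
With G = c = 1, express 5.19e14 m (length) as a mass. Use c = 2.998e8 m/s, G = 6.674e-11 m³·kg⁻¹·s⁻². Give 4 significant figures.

Length → mass via c²/G.
5.19e14 m × (c²/G) = 6.989e41 kg

6.989e41 kg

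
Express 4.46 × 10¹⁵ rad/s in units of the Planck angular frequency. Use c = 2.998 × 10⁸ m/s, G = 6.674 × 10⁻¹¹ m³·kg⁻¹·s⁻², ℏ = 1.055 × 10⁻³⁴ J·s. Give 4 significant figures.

Planck angular frequency: ω_P = √(c⁵/(ℏG)) = 1.855 × 10⁴³ rad/s.
4.46 × 10¹⁵ / 1.855 × 10⁴³ = 2.405 × 10⁻²⁸

2.405 × 10⁻²⁸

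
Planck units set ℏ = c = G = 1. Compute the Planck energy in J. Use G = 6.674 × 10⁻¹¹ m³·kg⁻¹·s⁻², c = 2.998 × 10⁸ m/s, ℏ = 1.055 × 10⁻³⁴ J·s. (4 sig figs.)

1.957 × 10⁹ J

The unique combination of the constants set to 1 with dimensions of energy is E_P = √(ℏc⁵/G).
  = √(3.828 × 10¹⁸)
  = 1.957 × 10⁹ J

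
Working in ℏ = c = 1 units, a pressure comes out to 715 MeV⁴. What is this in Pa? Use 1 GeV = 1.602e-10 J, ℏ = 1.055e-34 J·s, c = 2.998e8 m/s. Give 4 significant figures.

1.488e28 Pa

Pressure is [E]/[L]³ = [E]⁴/(ℏc)³.
1 GeV⁴ → 1/(ℏc)³ × (1 GeV in J)⁴ = 2.082e37 Pa.
Convert the energy scale: 715 MeV⁴ = 7.15e-10 GeV⁴.
Result: 7.15e-10 × 2.082e37 = 1.488e28 Pa.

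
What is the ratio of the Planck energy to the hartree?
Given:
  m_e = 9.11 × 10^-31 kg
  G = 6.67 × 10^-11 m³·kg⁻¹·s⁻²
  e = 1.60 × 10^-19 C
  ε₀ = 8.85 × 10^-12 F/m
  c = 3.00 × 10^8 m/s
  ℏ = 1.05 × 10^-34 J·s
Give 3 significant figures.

Planck energy: E_P = √(ℏc⁵/G) = 1.96 × 10^9 J
hartree: E_h = m_e e⁴/(4πε₀ℏ)² = 4.38 × 10^-18 J
ratio = 1.96 × 10^9 / 4.38 × 10^-18 = 4.47 × 10^26

4.47 × 10^26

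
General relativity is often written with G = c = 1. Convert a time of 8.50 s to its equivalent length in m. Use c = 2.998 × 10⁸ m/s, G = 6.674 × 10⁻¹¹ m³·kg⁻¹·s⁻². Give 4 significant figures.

Time → length via c.
8.50 s × (c) = 2.548 × 10⁹ m

2.548 × 10⁹ m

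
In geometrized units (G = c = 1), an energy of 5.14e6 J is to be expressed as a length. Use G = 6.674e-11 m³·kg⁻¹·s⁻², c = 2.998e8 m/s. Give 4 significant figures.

Energy → length via G/c⁴.
5.14e6 J × (G/c⁴) = 4.246e-38 m

4.246e-38 m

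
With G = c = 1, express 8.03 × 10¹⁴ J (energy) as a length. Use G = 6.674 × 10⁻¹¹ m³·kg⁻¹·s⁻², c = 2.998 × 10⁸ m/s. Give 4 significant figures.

Energy → length via G/c⁴.
8.03 × 10¹⁴ J × (G/c⁴) = 6.634 × 10⁻³⁰ m

6.634 × 10⁻³⁰ m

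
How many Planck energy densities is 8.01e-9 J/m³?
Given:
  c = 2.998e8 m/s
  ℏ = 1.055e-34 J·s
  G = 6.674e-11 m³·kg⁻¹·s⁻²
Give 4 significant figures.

1.729e-122

Planck energy density: u_P = c⁷/(ℏG²) = 4.632e113 J/m³.
8.01e-9 / 4.632e113 = 1.729e-122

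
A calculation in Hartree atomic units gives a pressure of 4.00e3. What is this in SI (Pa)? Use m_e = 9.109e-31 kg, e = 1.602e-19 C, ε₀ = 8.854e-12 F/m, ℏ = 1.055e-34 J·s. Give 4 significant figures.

One atomic unit of pressure: P_au = E_h/a₀³ = m_e⁴e¹⁰/((4πε₀)⁵ℏ⁸) = 2.929e13 Pa.
4.00e3 × 2.929e13 Pa = 1.172e17 Pa

1.172e17 Pa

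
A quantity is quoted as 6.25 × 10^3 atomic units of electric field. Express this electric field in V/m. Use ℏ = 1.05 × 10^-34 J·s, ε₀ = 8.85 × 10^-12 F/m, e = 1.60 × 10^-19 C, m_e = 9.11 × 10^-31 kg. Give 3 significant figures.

One atomic unit of electric field: E_au = E_h/(e a₀) = m_e²e⁵/((4πε₀)³ℏ⁴) = 5.20 × 10^11 V/m.
6.25 × 10^3 × 5.20 × 10^11 V/m = 3.25 × 10^15 V/m

3.25 × 10^15 V/m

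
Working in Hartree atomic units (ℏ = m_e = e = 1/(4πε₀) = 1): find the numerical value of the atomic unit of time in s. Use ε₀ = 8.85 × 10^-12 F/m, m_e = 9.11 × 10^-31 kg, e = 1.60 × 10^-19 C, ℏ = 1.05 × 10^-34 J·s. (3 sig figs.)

2.40 × 10^-17 s

The unique combination of the constants set to 1 with dimensions of time is τ_au = (4πε₀)²ℏ³/(m_e e⁴).
E_h = 4.38 × 10^-18 J
ℏ/E_h = 2.40 × 10^-17 s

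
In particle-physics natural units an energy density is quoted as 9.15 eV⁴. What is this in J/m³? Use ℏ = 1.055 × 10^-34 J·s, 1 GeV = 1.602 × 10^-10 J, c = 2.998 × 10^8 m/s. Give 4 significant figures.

[E]/[L]³ = [E]⁴/(ℏc)³; restore (ℏc)⁻³.
1 GeV⁴ → 1/(ℏc)³ × (1 GeV in J)⁴ = 2.082 × 10^37 J/m³.
Convert the energy scale: 9.15 eV⁴ = 9.15 × 10^-36 GeV⁴.
Result: 9.15 × 10^-36 × 2.082 × 10^37 = 190.5 J/m³.

190.5 J/m³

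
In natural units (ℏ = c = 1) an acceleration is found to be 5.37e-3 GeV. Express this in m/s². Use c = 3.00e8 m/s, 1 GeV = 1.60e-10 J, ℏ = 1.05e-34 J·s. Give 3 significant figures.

Acceleration is [L]/[T]² = c·[E]/ℏ.
1 GeV → c/ℏ × (1 GeV in J) = 4.57e32 m/s².
Result: 5.37e-3 × 4.57e32 = 2.45e30 m/s².

2.45e30 m/s²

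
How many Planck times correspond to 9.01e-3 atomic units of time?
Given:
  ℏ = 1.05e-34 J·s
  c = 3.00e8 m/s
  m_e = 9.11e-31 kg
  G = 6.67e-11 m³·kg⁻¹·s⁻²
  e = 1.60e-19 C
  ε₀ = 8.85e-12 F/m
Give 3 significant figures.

4.02e24

atomic unit of time: τ_au = (4πε₀)²ℏ³/(m_e e⁴) = 2.40e-17 s
Planck time: t_P = √(ℏG/c⁵) = 5.37e-44 s
9.01e-3 × 2.40e-17 / 5.37e-44 = 4.02e24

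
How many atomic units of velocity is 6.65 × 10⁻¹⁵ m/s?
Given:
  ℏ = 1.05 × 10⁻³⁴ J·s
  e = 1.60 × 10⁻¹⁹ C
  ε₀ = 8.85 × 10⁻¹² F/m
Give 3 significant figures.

atomic unit of velocity: v_au = e²/(4πε₀ℏ) = 2.19 × 10⁶ m/s.
6.65 × 10⁻¹⁵ / 2.19 × 10⁶ = 3.03 × 10⁻²¹

3.03 × 10⁻²¹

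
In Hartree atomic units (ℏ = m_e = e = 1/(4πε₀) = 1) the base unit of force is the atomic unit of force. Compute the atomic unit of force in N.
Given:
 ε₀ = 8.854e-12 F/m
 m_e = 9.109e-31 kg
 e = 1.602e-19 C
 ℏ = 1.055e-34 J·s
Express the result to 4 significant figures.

F_au = E_h/a₀ = m_e²e⁶/((4πε₀)³ℏ⁴)
E_h = 4.354e-18 J
a₀ = 5.297e-11 m
E_h/a₀ = 8.220e-8 N

8.220e-8 N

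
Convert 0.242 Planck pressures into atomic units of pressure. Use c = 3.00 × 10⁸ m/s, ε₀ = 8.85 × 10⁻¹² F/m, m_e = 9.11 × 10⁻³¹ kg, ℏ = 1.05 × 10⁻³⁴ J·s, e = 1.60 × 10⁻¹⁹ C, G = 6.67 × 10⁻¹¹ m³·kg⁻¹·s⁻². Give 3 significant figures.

3.76 × 10⁹⁹

Planck pressure: p_P = c⁷/(ℏG²) = 4.68 × 10¹¹³ Pa
atomic unit of pressure: P_au = E_h/a₀³ = m_e⁴e¹⁰/((4πε₀)⁵ℏ⁸) = 3.01 × 10¹³ Pa
0.242 × 4.68 × 10¹¹³ / 3.01 × 10¹³ = 3.76 × 10⁹⁹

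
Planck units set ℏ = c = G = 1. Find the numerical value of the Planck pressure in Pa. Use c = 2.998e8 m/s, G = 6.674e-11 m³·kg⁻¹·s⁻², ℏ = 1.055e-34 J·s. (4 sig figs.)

From ℏ = c = G = 1 the pressure scale is p_P = c⁷/(ℏG²).
  = 2.177e59 / 4.699e-55
  = 4.632e113 Pa

4.632e113 Pa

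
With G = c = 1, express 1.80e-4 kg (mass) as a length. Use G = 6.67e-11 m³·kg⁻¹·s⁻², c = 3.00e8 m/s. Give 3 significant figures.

1.33e-31 m

In G = c = 1 units mass has dimensions of length; the conversion factor is G/c².
1.80e-4 kg × (G/c²) = 1.33e-31 m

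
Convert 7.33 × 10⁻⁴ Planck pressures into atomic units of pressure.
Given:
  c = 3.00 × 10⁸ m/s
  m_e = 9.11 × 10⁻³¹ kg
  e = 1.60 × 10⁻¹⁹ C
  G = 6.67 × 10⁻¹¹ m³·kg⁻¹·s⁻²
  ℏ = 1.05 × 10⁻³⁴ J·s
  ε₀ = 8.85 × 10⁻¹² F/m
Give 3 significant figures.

1.14 × 10⁹⁷

Planck pressure: p_P = c⁷/(ℏG²) = 4.68 × 10¹¹³ Pa
atomic unit of pressure: P_au = E_h/a₀³ = m_e⁴e¹⁰/((4πε₀)⁵ℏ⁸) = 3.01 × 10¹³ Pa
7.33 × 10⁻⁴ × 4.68 × 10¹¹³ / 3.01 × 10¹³ = 1.14 × 10⁹⁷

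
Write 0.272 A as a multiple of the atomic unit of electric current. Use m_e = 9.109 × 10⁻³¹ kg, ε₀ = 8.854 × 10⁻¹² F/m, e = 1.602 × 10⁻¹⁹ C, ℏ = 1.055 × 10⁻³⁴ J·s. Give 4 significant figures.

atomic unit of electric current: I_au = e E_h/ℏ = m_e e⁵/((4πε₀)²ℏ³) = 6.612 × 10⁻³ A.
0.272 / 6.612 × 10⁻³ = 41.14

41.14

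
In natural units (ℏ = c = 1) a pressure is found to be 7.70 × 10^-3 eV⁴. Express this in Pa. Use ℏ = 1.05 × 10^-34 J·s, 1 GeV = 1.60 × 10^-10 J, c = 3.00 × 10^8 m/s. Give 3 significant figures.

0.161 Pa

Pressure is [E]/[L]³ = [E]⁴/(ℏc)³.
1 GeV⁴ → 1/(ℏc)³ × (1 GeV in J)⁴ = 2.10 × 10^37 Pa.
Convert the energy scale: 7.70 × 10^-3 eV⁴ = 7.70 × 10^-39 GeV⁴.
Result: 7.70 × 10^-39 × 2.10 × 10^37 = 0.161 Pa.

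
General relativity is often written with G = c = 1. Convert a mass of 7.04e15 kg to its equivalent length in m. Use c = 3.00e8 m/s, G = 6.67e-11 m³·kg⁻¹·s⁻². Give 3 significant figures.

5.22e-12 m

In G = c = 1 units mass has dimensions of length; the conversion factor is G/c².
7.04e15 kg × (G/c²) = 5.22e-12 m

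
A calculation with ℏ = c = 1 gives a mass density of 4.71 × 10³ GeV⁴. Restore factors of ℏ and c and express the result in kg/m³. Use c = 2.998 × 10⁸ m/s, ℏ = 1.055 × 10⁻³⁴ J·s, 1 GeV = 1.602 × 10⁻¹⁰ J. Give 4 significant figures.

1.091 × 10²⁴ kg/m³

Mass density is [E]/(c²[L]³) = [E]⁴/(ℏ³c⁵).
1 GeV⁴ → 1/(ℏ³c⁵) × (1 GeV in J)⁴ = 2.316 × 10²⁰ kg/m³.
Result: 4.71 × 10³ × 2.316 × 10²⁰ = 1.091 × 10²⁴ kg/m³.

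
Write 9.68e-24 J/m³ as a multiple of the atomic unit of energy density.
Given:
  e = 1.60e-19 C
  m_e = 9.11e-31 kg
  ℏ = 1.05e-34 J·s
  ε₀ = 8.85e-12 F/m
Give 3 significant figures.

atomic unit of energy density: u_au = E_h/a₀³ = m_e⁴e¹⁰/((4πε₀)⁵ℏ⁸) = 3.01e13 J/m³.
9.68e-24 / 3.01e13 = 3.21e-37

3.21e-37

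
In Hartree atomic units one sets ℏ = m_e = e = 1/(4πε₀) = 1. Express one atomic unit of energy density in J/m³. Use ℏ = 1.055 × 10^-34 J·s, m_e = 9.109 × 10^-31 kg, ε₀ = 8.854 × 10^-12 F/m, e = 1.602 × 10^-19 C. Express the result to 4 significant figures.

2.929 × 10^13 J/m³

u_au = E_h/a₀³ = m_e⁴e¹⁰/((4πε₀)⁵ℏ⁸)
E_h = 4.354 × 10^-18 J
a₀ = 5.297 × 10^-11 m
E_h/a₀³ = 2.929 × 10^13 J/m³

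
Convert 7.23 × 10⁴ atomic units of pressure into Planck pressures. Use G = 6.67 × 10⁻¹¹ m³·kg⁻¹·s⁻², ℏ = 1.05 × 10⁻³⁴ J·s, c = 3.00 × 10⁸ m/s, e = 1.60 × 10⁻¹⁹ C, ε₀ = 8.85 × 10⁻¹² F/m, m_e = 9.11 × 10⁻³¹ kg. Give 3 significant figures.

4.65 × 10⁻⁹⁶

atomic unit of pressure: P_au = E_h/a₀³ = m_e⁴e¹⁰/((4πε₀)⁵ℏ⁸) = 3.01 × 10¹³ Pa
Planck pressure: p_P = c⁷/(ℏG²) = 4.68 × 10¹¹³ Pa
7.23 × 10⁴ × 3.01 × 10¹³ / 4.68 × 10¹¹³ = 4.65 × 10⁻⁹⁶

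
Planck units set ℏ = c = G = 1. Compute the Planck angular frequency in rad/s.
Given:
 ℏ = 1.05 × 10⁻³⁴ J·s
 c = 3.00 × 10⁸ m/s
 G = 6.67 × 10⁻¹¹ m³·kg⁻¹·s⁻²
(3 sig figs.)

1.86 × 10⁴³ rad/s

From ℏ = c = G = 1 the angular frequency scale is ω_P = √(c⁵/(ℏG)).
  = √(3.47 × 10⁸⁶)
  = 1.86 × 10⁴³ rad/s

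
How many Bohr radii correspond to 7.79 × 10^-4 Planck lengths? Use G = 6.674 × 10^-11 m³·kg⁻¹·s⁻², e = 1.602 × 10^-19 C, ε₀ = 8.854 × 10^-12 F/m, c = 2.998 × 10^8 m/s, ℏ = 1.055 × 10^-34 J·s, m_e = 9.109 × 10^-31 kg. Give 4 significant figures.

Planck length: ℓ_P = √(ℏG/c³) = 1.616 × 10^-35 m
Bohr radius: a₀ = 4πε₀ℏ²/(m_e e²) = 5.297 × 10^-11 m
7.79 × 10^-4 × 1.616 × 10^-35 / 5.297 × 10^-11 = 2.377 × 10^-28

2.377 × 10^-28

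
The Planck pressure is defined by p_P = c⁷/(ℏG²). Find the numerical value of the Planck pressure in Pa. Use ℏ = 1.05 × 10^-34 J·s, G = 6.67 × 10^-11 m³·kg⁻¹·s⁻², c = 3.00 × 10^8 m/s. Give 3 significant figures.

4.68 × 10^113 Pa

p_P = c⁷/(ℏG²)
  = 2.19 × 10^59 / 4.67 × 10^-55
  = 4.68 × 10^113 Pa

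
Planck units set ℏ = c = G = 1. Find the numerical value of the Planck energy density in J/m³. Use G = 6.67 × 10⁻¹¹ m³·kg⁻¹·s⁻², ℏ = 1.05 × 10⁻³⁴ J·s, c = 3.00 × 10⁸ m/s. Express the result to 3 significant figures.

Dimensional analysis gives u_P = c⁷/(ℏG²).
  = 2.19 × 10⁵⁹ / 4.67 × 10⁻⁵⁵
  = 4.68 × 10¹¹³ J/m³

4.68 × 10¹¹³ J/m³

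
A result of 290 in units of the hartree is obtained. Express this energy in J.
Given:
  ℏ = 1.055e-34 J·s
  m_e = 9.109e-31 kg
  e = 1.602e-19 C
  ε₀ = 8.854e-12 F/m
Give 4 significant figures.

1.263e-15 J

One hartree: E_h = m_e e⁴/(4πε₀ℏ)² = 4.354e-18 J.
290 × 4.354e-18 J = 1.263e-15 J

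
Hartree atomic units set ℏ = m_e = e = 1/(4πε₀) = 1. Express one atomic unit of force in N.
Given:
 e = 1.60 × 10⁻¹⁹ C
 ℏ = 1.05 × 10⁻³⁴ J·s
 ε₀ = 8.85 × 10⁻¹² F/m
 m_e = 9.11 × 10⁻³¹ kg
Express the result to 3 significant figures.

The unique combination of the constants set to 1 with dimensions of force is F_au = E_h/a₀ = m_e²e⁶/((4πε₀)³ℏ⁴).
E_h = 4.38 × 10⁻¹⁸ J
a₀ = 5.26 × 10⁻¹¹ m
E_h/a₀ = 8.33 × 10⁻⁸ N

8.33 × 10⁻⁸ N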